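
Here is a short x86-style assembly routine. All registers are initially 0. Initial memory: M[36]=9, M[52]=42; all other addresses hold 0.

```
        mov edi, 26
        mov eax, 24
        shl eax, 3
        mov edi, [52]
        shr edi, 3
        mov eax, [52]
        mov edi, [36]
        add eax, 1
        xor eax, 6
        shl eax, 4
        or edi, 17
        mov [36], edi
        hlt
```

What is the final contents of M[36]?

25

after mov edi, 26: edi=26
after mov eax, 24: eax=24
after shl eax, 3: eax=24<<3=192
after mov edi, [52]: edi=M[52]=42
after shr edi, 3: edi=42>>3=5
after mov eax, [52]: eax=M[52]=42
after mov edi, [36]: edi=M[36]=9
after add eax, 1: eax=42+1=43
after xor eax, 6: eax=43^6=45
after shl eax, 4: eax=45<<4=720
after or edi, 17: edi=9|17=25
mov [36], edi → M[36]=25
halt.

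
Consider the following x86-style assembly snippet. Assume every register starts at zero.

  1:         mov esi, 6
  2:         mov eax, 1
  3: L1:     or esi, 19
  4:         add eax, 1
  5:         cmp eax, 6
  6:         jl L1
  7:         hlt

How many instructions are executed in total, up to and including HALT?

23

esi=6
eax=1
esi=6|19=23
eax=1+1=2
cmp eax, 6  (cmp 2,6)
jl L1: taken
esi=23|19=23
eax=2+1=3
cmp eax, 6  (cmp 3,6)
jl L1: taken
esi=23|19=23
eax=3+1=4
cmp eax, 6  (cmp 4,6)
jl L1: taken
esi=23|19=23
eax=4+1=5
cmp eax, 6  (cmp 5,6)
jl L1: taken
esi=23|19=23
eax=5+1=6
cmp eax, 6  (cmp 6,6)
jl L1: not taken
halt.
Total executed instructions: 23.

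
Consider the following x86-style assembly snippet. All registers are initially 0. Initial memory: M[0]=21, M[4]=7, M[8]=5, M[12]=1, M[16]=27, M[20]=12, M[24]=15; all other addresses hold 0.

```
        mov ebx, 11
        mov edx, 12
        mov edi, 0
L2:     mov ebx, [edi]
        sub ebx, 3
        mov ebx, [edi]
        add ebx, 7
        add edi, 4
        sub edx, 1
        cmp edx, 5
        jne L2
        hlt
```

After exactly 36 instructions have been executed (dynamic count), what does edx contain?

after mov ebx, 11: ebx=11
after mov edx, 12: edx=12
after mov edi, 0: edi=0
after mov ebx, [edi]: ebx=M[0]=21
after sub ebx, 3: ebx=21-3=18
after mov ebx, [edi]: ebx=M[0]=21
after add ebx, 7: ebx=21+7=28
after add edi, 4: edi=0+4=4
after sub edx, 1: edx=12-1=11
cmp edx, 5  (cmp 11,5)
jne L2: taken
after mov ebx, [edi]: ebx=M[4]=7
after sub ebx, 3: ebx=7-3=4
after mov ebx, [edi]: ebx=M[4]=7
after add ebx, 7: ebx=7+7=14
after add edi, 4: edi=4+4=8
after sub edx, 1: edx=11-1=10
cmp edx, 5  (cmp 10,5)
jne L2: taken
after mov ebx, [edi]: ebx=M[8]=5
after sub ebx, 3: ebx=5-3=2
after mov ebx, [edi]: ebx=M[8]=5
after add ebx, 7: ebx=5+7=12
after add edi, 4: edi=8+4=12
after sub edx, 1: edx=10-1=9
cmp edx, 5  (cmp 9,5)
jne L2: taken
after mov ebx, [edi]: ebx=M[12]=1
after sub ebx, 3: ebx=1-3=-2
after mov ebx, [edi]: ebx=M[12]=1
after add ebx, 7: ebx=1+7=8
after add edi, 4: edi=12+4=16
after sub edx, 1: edx=9-1=8
cmp edx, 5  (cmp 8,5)
jne L2: taken
after mov ebx, [edi]: ebx=M[16]=27
After step 36: edx = 8.

8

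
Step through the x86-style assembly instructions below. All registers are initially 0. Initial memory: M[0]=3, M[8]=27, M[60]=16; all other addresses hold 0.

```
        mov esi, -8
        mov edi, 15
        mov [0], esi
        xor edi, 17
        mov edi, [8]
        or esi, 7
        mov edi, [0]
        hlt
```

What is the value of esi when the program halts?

after mov esi, -8: esi=-8
after mov edi, 15: edi=15
mov [0], esi → M[0]=-8
after xor edi, 17: edi=15^17=30
after mov edi, [8]: edi=M[8]=27
after or esi, 7: esi=(-8)|7=-1
after mov edi, [0]: edi=M[0]=-8
halt.

-1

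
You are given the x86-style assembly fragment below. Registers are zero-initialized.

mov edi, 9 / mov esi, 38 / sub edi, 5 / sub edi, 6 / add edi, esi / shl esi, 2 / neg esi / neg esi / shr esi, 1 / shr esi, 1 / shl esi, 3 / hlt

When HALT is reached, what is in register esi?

304

after mov edi, 9: edi=9
after mov esi, 38: esi=38
after sub edi, 5: edi=9-5=4
after sub edi, 6: edi=4-6=-2
after add edi, esi: edi=(-2)+38=36
after shl esi, 2: esi=38<<2=152
after neg esi: esi=-(152)=-152
after neg esi: esi=-(-152)=152
after shr esi, 1: esi=152>>1=76
after shr esi, 1: esi=76>>1=38
after shl esi, 3: esi=38<<3=304
halt.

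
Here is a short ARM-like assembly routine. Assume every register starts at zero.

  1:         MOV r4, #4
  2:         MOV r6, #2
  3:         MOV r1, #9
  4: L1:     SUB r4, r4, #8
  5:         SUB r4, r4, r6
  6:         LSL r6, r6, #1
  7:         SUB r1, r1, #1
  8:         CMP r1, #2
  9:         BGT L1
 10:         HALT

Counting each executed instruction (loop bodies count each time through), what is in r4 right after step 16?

after MOV r4, #4: r4=4
after MOV r6, #2: r6=2
after MOV r1, #9: r1=9
after SUB r4, r4, #8: r4=4-8=-4
after SUB r4, r4, r6: r4=(-4)-2=-6
after LSL r6, r6, #1: r6=2<<1=4
after SUB r1, r1, #1: r1=9-1=8
CMP r1, #2  (cmp 8,2)
BGT L1: taken
after SUB r4, r4, #8: r4=(-6)-8=-14
after SUB r4, r4, r6: r4=(-14)-4=-18
after LSL r6, r6, #1: r6=4<<1=8
after SUB r1, r1, #1: r1=8-1=7
CMP r1, #2  (cmp 7,2)
BGT L1: taken
after SUB r4, r4, #8: r4=(-18)-8=-26
After step 16: r4 = -26.

-26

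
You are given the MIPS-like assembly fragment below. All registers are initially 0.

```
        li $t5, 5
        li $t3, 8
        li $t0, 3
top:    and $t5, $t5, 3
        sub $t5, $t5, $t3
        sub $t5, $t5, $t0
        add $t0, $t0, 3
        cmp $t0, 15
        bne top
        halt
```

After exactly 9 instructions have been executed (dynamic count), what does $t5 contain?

$t5=5
$t3=8
$t0=3
$t5=5&3=1
$t5=1-8=-7
$t5=(-7)-3=-10
$t0=3+3=6
cmp $t0, 15  (cmp 6,15)
bne top: taken
After step 9: $t5 = -10.

-10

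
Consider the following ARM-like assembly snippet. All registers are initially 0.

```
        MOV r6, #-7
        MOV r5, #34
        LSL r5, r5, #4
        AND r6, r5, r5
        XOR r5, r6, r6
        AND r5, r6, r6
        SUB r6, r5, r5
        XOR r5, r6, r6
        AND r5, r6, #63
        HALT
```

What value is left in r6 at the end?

0

after MOV r6, #-7: r6=-7
after MOV r5, #34: r5=34
after LSL r5, r5, #4: r5=34<<4=544
after AND r6, r5, r5: r6=544&544=544
after XOR r5, r6, r6: r5=544^544=0
after AND r5, r6, r6: r5=544&544=544
after SUB r6, r5, r5: r6=544-544=0
after XOR r5, r6, r6: r5=0^0=0
after AND r5, r6, #63: r5=0&63=0
halt.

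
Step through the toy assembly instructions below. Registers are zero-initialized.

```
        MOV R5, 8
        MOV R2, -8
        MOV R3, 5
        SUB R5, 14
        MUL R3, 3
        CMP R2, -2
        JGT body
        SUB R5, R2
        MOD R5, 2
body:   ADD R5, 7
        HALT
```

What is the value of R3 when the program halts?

after MOV R5, 8: R5=8
after MOV R2, -8: R2=-8
after MOV R3, 5: R3=5
after SUB R5, 14: R5=8-14=-6
after MUL R3, 3: R3=5*3=15
CMP R2, -2  (cmp -8,-2)
JGT body: not taken
after SUB R5, R2: R5=(-6)-(-8)=2
after MOD R5, 2: R5=2%2=0
after ADD R5, 7: R5=0+7=7
halt.

15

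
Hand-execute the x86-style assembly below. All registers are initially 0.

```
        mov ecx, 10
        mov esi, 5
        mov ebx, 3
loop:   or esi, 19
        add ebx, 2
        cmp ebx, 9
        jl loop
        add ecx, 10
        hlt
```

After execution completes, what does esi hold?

23

mov ecx, 10 → ecx=10
mov esi, 5 → esi=5
mov ebx, 3 → ebx=3
or esi, 19 → esi=5|19=23
add ebx, 2 → ebx=3+2=5
cmp ebx, 9  (cmp 5,9)
jl loop: taken
or esi, 19 → esi=23|19=23
add ebx, 2 → ebx=5+2=7
cmp ebx, 9  (cmp 7,9)
jl loop: taken
or esi, 19 → esi=23|19=23
add ebx, 2 → ebx=7+2=9
cmp ebx, 9  (cmp 9,9)
jl loop: not taken
add ecx, 10 → ecx=10+10=20
halt.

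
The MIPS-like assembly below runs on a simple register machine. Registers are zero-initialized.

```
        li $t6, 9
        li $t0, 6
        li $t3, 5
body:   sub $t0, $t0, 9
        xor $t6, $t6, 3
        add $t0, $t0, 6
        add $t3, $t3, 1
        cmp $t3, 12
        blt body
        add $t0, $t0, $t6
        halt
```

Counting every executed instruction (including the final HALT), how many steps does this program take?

47

li $t6, 9 → $t6=9
li $t0, 6 → $t0=6
li $t3, 5 → $t3=5
sub $t0, $t0, 9 → $t0=6-9=-3
xor $t6, $t6, 3 → $t6=9^3=10
add $t0, $t0, 6 → $t0=(-3)+6=3
add $t3, $t3, 1 → $t3=5+1=6
cmp $t3, 12  (cmp 6,12)
blt body: taken
sub $t0, $t0, 9 → $t0=3-9=-6
xor $t6, $t6, 3 → $t6=10^3=9
add $t0, $t0, 6 → $t0=(-6)+6=0
add $t3, $t3, 1 → $t3=6+1=7
cmp $t3, 12  (cmp 7,12)
blt body: taken
sub $t0, $t0, 9 → $t0=0-9=-9
xor $t6, $t6, 3 → $t6=9^3=10
add $t0, $t0, 6 → $t0=(-9)+6=-3
add $t3, $t3, 1 → $t3=7+1=8
cmp $t3, 12  (cmp 8,12)
blt body: taken
sub $t0, $t0, 9 → $t0=(-3)-9=-12
xor $t6, $t6, 3 → $t6=10^3=9
add $t0, $t0, 6 → $t0=(-12)+6=-6
add $t3, $t3, 1 → $t3=8+1=9
cmp $t3, 12  (cmp 9,12)
blt body: taken
sub $t0, $t0, 9 → $t0=(-6)-9=-15
xor $t6, $t6, 3 → $t6=9^3=10
add $t0, $t0, 6 → $t0=(-15)+6=-9
add $t3, $t3, 1 → $t3=9+1=10
cmp $t3, 12  (cmp 10,12)
blt body: taken
sub $t0, $t0, 9 → $t0=(-9)-9=-18
xor $t6, $t6, 3 → $t6=10^3=9
add $t0, $t0, 6 → $t0=(-18)+6=-12
add $t3, $t3, 1 → $t3=10+1=11
cmp $t3, 12  (cmp 11,12)
blt body: taken
sub $t0, $t0, 9 → $t0=(-12)-9=-21
xor $t6, $t6, 3 → $t6=9^3=10
add $t0, $t0, 6 → $t0=(-21)+6=-15
add $t3, $t3, 1 → $t3=11+1=12
cmp $t3, 12  (cmp 12,12)
blt body: not taken
add $t0, $t0, $t6 → $t0=(-15)+10=-5
halt.
Total executed instructions: 47.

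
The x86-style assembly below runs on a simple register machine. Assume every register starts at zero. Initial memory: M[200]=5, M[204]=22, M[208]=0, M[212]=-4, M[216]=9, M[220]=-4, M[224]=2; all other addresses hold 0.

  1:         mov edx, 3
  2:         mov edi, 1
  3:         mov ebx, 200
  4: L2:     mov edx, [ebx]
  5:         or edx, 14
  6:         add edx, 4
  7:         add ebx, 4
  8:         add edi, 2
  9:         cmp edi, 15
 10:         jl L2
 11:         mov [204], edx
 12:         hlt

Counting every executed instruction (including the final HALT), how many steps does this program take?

after mov edx, 3: edx=3
after mov edi, 1: edi=1
after mov ebx, 200: ebx=200
after mov edx, [ebx]: edx=M[200]=5
after or edx, 14: edx=5|14=15
after add edx, 4: edx=15+4=19
after add ebx, 4: ebx=200+4=204
after add edi, 2: edi=1+2=3
cmp edi, 15  (cmp 3,15)
jl L2: taken
after mov edx, [ebx]: edx=M[204]=22
after or edx, 14: edx=22|14=30
after add edx, 4: edx=30+4=34
after add ebx, 4: ebx=204+4=208
after add edi, 2: edi=3+2=5
cmp edi, 15  (cmp 5,15)
jl L2: taken
after mov edx, [ebx]: edx=M[208]=0
after or edx, 14: edx=0|14=14
after add edx, 4: edx=14+4=18
after add ebx, 4: ebx=208+4=212
after add edi, 2: edi=5+2=7
cmp edi, 15  (cmp 7,15)
jl L2: taken
after mov edx, [ebx]: edx=M[212]=-4
after or edx, 14: edx=(-4)|14=-2
after add edx, 4: edx=(-2)+4=2
after add ebx, 4: ebx=212+4=216
after add edi, 2: edi=7+2=9
cmp edi, 15  (cmp 9,15)
jl L2: taken
after mov edx, [ebx]: edx=M[216]=9
after or edx, 14: edx=9|14=15
after add edx, 4: edx=15+4=19
after add ebx, 4: ebx=216+4=220
after add edi, 2: edi=9+2=11
cmp edi, 15  (cmp 11,15)
jl L2: taken
after mov edx, [ebx]: edx=M[220]=-4
after or edx, 14: edx=(-4)|14=-2
after add edx, 4: edx=(-2)+4=2
after add ebx, 4: ebx=220+4=224
after add edi, 2: edi=11+2=13
cmp edi, 15  (cmp 13,15)
jl L2: taken
after mov edx, [ebx]: edx=M[224]=2
after or edx, 14: edx=2|14=14
after add edx, 4: edx=14+4=18
after add ebx, 4: ebx=224+4=228
after add edi, 2: edi=13+2=15
cmp edi, 15  (cmp 15,15)
jl L2: not taken
mov [204], edx → M[204]=18
halt.
Total executed instructions: 54.

54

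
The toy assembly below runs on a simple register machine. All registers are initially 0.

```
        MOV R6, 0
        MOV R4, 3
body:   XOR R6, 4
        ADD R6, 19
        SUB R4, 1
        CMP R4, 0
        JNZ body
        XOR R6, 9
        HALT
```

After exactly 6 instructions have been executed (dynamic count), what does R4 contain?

MOV R6, 0 → R6=0
MOV R4, 3 → R4=3
XOR R6, 4 → R6=0^4=4
ADD R6, 19 → R6=4+19=23
SUB R4, 1 → R4=3-1=2
CMP R4, 0  (cmp 2,0)
After step 6: R4 = 2.

2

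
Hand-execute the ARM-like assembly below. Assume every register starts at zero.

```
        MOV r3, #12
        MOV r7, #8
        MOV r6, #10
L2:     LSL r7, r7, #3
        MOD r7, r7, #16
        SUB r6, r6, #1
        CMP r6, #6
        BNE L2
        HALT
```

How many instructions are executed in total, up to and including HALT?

24

MOV r3, #12 → r3=12
MOV r7, #8 → r7=8
MOV r6, #10 → r6=10
LSL r7, r7, #3 → r7=8<<3=64
MOD r7, r7, #16 → r7=64%16=0
SUB r6, r6, #1 → r6=10-1=9
CMP r6, #6  (cmp 9,6)
BNE L2: taken
LSL r7, r7, #3 → r7=0<<3=0
MOD r7, r7, #16 → r7=0%16=0
SUB r6, r6, #1 → r6=9-1=8
CMP r6, #6  (cmp 8,6)
BNE L2: taken
LSL r7, r7, #3 → r7=0<<3=0
MOD r7, r7, #16 → r7=0%16=0
SUB r6, r6, #1 → r6=8-1=7
CMP r6, #6  (cmp 7,6)
BNE L2: taken
LSL r7, r7, #3 → r7=0<<3=0
MOD r7, r7, #16 → r7=0%16=0
SUB r6, r6, #1 → r6=7-1=6
CMP r6, #6  (cmp 6,6)
BNE L2: not taken
halt.
Total executed instructions: 24.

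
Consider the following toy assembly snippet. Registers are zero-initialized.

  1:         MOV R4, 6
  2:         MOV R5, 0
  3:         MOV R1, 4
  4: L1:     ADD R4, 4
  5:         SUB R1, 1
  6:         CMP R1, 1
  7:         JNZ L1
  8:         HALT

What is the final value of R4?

R4=6
R5=0
R1=4
R4=6+4=10
R1=4-1=3
CMP R1, 1  (cmp 3,1)
JNZ L1: taken
R4=10+4=14
R1=3-1=2
CMP R1, 1  (cmp 2,1)
JNZ L1: taken
R4=14+4=18
R1=2-1=1
CMP R1, 1  (cmp 1,1)
JNZ L1: not taken
halt.

18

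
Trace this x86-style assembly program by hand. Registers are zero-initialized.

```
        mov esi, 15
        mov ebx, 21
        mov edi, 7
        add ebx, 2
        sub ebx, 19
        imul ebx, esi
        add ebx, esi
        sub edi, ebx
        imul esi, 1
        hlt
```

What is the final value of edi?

esi=15
ebx=21
edi=7
ebx=21+2=23
ebx=23-19=4
ebx=4*15=60
ebx=60+15=75
edi=7-75=-68
esi=15*1=15
halt.

-68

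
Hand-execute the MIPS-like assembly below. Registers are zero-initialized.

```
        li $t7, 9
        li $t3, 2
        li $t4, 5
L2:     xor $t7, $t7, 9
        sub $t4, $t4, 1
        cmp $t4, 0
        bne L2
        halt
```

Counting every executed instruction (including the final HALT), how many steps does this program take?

24

$t7=9
$t3=2
$t4=5
$t7=9^9=0
$t4=5-1=4
cmp $t4, 0  (cmp 4,0)
bne L2: taken
$t7=0^9=9
$t4=4-1=3
cmp $t4, 0  (cmp 3,0)
bne L2: taken
$t7=9^9=0
$t4=3-1=2
cmp $t4, 0  (cmp 2,0)
bne L2: taken
$t7=0^9=9
$t4=2-1=1
cmp $t4, 0  (cmp 1,0)
bne L2: taken
$t7=9^9=0
$t4=1-1=0
cmp $t4, 0  (cmp 0,0)
bne L2: not taken
halt.
Total executed instructions: 24.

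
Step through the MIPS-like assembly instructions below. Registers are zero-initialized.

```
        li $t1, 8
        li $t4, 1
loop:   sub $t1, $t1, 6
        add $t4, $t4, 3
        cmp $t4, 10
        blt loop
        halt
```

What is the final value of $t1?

-10

after li $t1, 8: $t1=8
after li $t4, 1: $t4=1
after sub $t1, $t1, 6: $t1=8-6=2
after add $t4, $t4, 3: $t4=1+3=4
cmp $t4, 10  (cmp 4,10)
blt loop: taken
after sub $t1, $t1, 6: $t1=2-6=-4
after add $t4, $t4, 3: $t4=4+3=7
cmp $t4, 10  (cmp 7,10)
blt loop: taken
after sub $t1, $t1, 6: $t1=(-4)-6=-10
after add $t4, $t4, 3: $t4=7+3=10
cmp $t4, 10  (cmp 10,10)
blt loop: not taken
halt.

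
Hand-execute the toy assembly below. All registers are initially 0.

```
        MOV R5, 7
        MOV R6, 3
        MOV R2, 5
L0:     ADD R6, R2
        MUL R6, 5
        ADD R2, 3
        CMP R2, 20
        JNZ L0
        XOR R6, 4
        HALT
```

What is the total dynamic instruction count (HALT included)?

30

after MOV R5, 7: R5=7
after MOV R6, 3: R6=3
after MOV R2, 5: R2=5
after ADD R6, R2: R6=3+5=8
after MUL R6, 5: R6=8*5=40
after ADD R2, 3: R2=5+3=8
CMP R2, 20  (cmp 8,20)
JNZ L0: taken
after ADD R6, R2: R6=40+8=48
after MUL R6, 5: R6=48*5=240
after ADD R2, 3: R2=8+3=11
CMP R2, 20  (cmp 11,20)
JNZ L0: taken
after ADD R6, R2: R6=240+11=251
after MUL R6, 5: R6=251*5=1255
after ADD R2, 3: R2=11+3=14
CMP R2, 20  (cmp 14,20)
JNZ L0: taken
after ADD R6, R2: R6=1255+14=1269
after MUL R6, 5: R6=1269*5=6345
after ADD R2, 3: R2=14+3=17
CMP R2, 20  (cmp 17,20)
JNZ L0: taken
after ADD R6, R2: R6=6345+17=6362
after MUL R6, 5: R6=6362*5=31810
after ADD R2, 3: R2=17+3=20
CMP R2, 20  (cmp 20,20)
JNZ L0: not taken
after XOR R6, 4: R6=31810^4=31814
halt.
Total executed instructions: 30.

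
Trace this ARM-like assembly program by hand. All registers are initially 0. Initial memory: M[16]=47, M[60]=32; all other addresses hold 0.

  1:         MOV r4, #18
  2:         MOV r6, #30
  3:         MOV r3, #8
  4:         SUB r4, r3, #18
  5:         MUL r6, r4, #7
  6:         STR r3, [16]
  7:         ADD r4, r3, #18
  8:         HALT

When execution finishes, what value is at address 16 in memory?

8

MOV r4, #18 → r4=18
MOV r6, #30 → r6=30
MOV r3, #8 → r3=8
SUB r4, r3, #18 → r4=8-18=-10
MUL r6, r4, #7 → r6=(-10)*7=-70
STR r3, [16] → M[16]=8
ADD r4, r3, #18 → r4=8+18=26
halt.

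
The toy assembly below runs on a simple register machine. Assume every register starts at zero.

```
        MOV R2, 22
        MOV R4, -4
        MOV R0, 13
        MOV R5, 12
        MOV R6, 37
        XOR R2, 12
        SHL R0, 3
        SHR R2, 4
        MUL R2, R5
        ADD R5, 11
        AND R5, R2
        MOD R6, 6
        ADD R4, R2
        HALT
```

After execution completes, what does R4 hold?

R2=22
R4=-4
R0=13
R5=12
R6=37
R2=22^12=26
R0=13<<3=104
R2=26>>4=1
R2=1*12=12
R5=12+11=23
R5=23&12=4
R6=37%6=1
R4=(-4)+12=8
halt.

8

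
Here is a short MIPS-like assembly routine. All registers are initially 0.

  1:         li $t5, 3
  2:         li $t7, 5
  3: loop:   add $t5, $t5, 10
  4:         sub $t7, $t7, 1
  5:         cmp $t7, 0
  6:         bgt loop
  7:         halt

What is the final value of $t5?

53

after li $t5, 3: $t5=3
after li $t7, 5: $t7=5
after add $t5, $t5, 10: $t5=3+10=13
after sub $t7, $t7, 1: $t7=5-1=4
cmp $t7, 0  (cmp 4,0)
bgt loop: taken
after add $t5, $t5, 10: $t5=13+10=23
after sub $t7, $t7, 1: $t7=4-1=3
cmp $t7, 0  (cmp 3,0)
bgt loop: taken
after add $t5, $t5, 10: $t5=23+10=33
after sub $t7, $t7, 1: $t7=3-1=2
cmp $t7, 0  (cmp 2,0)
bgt loop: taken
after add $t5, $t5, 10: $t5=33+10=43
after sub $t7, $t7, 1: $t7=2-1=1
cmp $t7, 0  (cmp 1,0)
bgt loop: taken
after add $t5, $t5, 10: $t5=43+10=53
after sub $t7, $t7, 1: $t7=1-1=0
cmp $t7, 0  (cmp 0,0)
bgt loop: not taken
halt.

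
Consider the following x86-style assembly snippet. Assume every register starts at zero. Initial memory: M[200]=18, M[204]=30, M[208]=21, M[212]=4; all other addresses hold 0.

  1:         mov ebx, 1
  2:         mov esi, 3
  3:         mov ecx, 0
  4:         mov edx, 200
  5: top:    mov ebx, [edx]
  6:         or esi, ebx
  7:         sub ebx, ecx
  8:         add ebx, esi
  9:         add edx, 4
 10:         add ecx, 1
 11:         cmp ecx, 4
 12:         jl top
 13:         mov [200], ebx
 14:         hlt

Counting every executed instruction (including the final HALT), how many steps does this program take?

38

ebx=1
esi=3
ecx=0
edx=200
ebx=M[200]=18
esi=3|18=19
ebx=18-0=18
ebx=18+19=37
edx=200+4=204
ecx=0+1=1
cmp ecx, 4  (cmp 1,4)
jl top: taken
ebx=M[204]=30
esi=19|30=31
ebx=30-1=29
ebx=29+31=60
edx=204+4=208
ecx=1+1=2
cmp ecx, 4  (cmp 2,4)
jl top: taken
ebx=M[208]=21
esi=31|21=31
ebx=21-2=19
ebx=19+31=50
edx=208+4=212
ecx=2+1=3
cmp ecx, 4  (cmp 3,4)
jl top: taken
ebx=M[212]=4
esi=31|4=31
ebx=4-3=1
ebx=1+31=32
edx=212+4=216
ecx=3+1=4
cmp ecx, 4  (cmp 4,4)
jl top: not taken
mov [200], ebx → M[200]=32
halt.
Total executed instructions: 38.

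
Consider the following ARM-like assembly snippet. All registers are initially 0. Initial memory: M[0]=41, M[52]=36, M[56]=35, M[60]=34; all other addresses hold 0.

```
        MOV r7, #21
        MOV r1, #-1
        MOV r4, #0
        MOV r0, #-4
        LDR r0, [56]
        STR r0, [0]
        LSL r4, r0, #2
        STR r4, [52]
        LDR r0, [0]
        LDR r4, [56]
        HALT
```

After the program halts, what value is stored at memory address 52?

140

after MOV r7, #21: r7=21
after MOV r1, #-1: r1=-1
after MOV r4, #0: r4=0
after MOV r0, #-4: r0=-4
after LDR r0, [56]: r0=M[56]=35
STR r0, [0] → M[0]=35
after LSL r4, r0, #2: r4=35<<2=140
STR r4, [52] → M[52]=140
after LDR r0, [0]: r0=M[0]=35
after LDR r4, [56]: r4=M[56]=35
halt.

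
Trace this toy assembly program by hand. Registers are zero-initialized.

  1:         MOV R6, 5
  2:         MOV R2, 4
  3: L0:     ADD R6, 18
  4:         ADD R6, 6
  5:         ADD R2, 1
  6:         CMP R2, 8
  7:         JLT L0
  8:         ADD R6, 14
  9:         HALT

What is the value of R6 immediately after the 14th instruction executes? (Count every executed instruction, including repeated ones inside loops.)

after MOV R6, 5: R6=5
after MOV R2, 4: R2=4
after ADD R6, 18: R6=5+18=23
after ADD R6, 6: R6=23+6=29
after ADD R2, 1: R2=4+1=5
CMP R2, 8  (cmp 5,8)
JLT L0: taken
after ADD R6, 18: R6=29+18=47
after ADD R6, 6: R6=47+6=53
after ADD R2, 1: R2=5+1=6
CMP R2, 8  (cmp 6,8)
JLT L0: taken
after ADD R6, 18: R6=53+18=71
after ADD R6, 6: R6=71+6=77
After step 14: R6 = 77.

77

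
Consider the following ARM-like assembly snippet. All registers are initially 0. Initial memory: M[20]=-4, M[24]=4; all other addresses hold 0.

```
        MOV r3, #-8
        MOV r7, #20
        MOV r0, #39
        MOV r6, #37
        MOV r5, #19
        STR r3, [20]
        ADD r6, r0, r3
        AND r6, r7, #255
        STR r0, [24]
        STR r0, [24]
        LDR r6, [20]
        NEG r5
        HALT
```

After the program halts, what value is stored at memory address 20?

after MOV r3, #-8: r3=-8
after MOV r7, #20: r7=20
after MOV r0, #39: r0=39
after MOV r6, #37: r6=37
after MOV r5, #19: r5=19
STR r3, [20] → M[20]=-8
after ADD r6, r0, r3: r6=39+(-8)=31
after AND r6, r7, #255: r6=20&255=20
STR r0, [24] → M[24]=39
STR r0, [24] → M[24]=39
after LDR r6, [20]: r6=M[20]=-8
after NEG r5: r5=-(19)=-19
halt.

-8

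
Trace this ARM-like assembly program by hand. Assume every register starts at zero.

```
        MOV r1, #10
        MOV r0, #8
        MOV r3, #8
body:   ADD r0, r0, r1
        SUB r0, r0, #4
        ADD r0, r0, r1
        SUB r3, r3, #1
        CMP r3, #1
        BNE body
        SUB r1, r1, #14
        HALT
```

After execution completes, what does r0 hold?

MOV r1, #10 → r1=10
MOV r0, #8 → r0=8
MOV r3, #8 → r3=8
ADD r0, r0, r1 → r0=8+10=18
SUB r0, r0, #4 → r0=18-4=14
ADD r0, r0, r1 → r0=14+10=24
SUB r3, r3, #1 → r3=8-1=7
CMP r3, #1  (cmp 7,1)
BNE body: taken
ADD r0, r0, r1 → r0=24+10=34
SUB r0, r0, #4 → r0=34-4=30
ADD r0, r0, r1 → r0=30+10=40
SUB r3, r3, #1 → r3=7-1=6
CMP r3, #1  (cmp 6,1)
BNE body: taken
ADD r0, r0, r1 → r0=40+10=50
SUB r0, r0, #4 → r0=50-4=46
ADD r0, r0, r1 → r0=46+10=56
SUB r3, r3, #1 → r3=6-1=5
CMP r3, #1  (cmp 5,1)
BNE body: taken
ADD r0, r0, r1 → r0=56+10=66
SUB r0, r0, #4 → r0=66-4=62
ADD r0, r0, r1 → r0=62+10=72
SUB r3, r3, #1 → r3=5-1=4
CMP r3, #1  (cmp 4,1)
BNE body: taken
ADD r0, r0, r1 → r0=72+10=82
SUB r0, r0, #4 → r0=82-4=78
ADD r0, r0, r1 → r0=78+10=88
SUB r3, r3, #1 → r3=4-1=3
CMP r3, #1  (cmp 3,1)
BNE body: taken
ADD r0, r0, r1 → r0=88+10=98
SUB r0, r0, #4 → r0=98-4=94
ADD r0, r0, r1 → r0=94+10=104
SUB r3, r3, #1 → r3=3-1=2
CMP r3, #1  (cmp 2,1)
BNE body: taken
ADD r0, r0, r1 → r0=104+10=114
SUB r0, r0, #4 → r0=114-4=110
ADD r0, r0, r1 → r0=110+10=120
SUB r3, r3, #1 → r3=2-1=1
CMP r3, #1  (cmp 1,1)
BNE body: not taken
SUB r1, r1, #14 → r1=10-14=-4
halt.

120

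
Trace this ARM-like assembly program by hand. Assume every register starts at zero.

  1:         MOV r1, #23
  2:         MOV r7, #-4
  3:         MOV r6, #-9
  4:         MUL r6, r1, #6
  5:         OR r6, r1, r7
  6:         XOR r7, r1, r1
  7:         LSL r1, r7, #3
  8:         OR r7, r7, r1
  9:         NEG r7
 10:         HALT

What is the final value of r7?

0

r1=23
r7=-4
r6=-9
r6=23*6=138
r6=23|(-4)=-1
r7=23^23=0
r1=0<<3=0
r7=0|0=0
r7=-(0)=0
halt.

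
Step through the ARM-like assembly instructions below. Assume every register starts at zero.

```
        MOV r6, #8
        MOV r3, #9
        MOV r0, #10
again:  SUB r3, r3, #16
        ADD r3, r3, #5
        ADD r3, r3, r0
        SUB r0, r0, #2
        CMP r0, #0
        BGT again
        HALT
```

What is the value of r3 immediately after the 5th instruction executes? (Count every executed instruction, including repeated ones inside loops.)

-2

MOV r6, #8 → r6=8
MOV r3, #9 → r3=9
MOV r0, #10 → r0=10
SUB r3, r3, #16 → r3=9-16=-7
ADD r3, r3, #5 → r3=(-7)+5=-2
After step 5: r3 = -2.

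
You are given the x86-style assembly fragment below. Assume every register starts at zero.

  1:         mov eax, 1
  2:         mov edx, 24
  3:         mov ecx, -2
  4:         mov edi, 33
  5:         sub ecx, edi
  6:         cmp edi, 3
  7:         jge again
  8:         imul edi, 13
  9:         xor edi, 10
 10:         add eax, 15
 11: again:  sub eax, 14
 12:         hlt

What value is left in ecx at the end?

-35

eax=1
edx=24
ecx=-2
edi=33
ecx=(-2)-33=-35
cmp edi, 3  (cmp 33,3)
jge again: taken
eax=1-14=-13
halt.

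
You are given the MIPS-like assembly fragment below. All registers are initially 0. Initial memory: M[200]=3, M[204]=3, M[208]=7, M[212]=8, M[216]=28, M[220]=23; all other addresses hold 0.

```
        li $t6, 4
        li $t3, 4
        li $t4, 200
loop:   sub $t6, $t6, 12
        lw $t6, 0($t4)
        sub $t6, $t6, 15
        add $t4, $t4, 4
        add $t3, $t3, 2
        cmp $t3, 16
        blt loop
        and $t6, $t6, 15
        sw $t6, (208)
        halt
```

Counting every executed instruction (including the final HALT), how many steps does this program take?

48

$t6=4
$t3=4
$t4=200
$t6=4-12=-8
$t6=M[200]=3
$t6=3-15=-12
$t4=200+4=204
$t3=4+2=6
cmp $t3, 16  (cmp 6,16)
blt loop: taken
$t6=(-12)-12=-24
$t6=M[204]=3
$t6=3-15=-12
$t4=204+4=208
$t3=6+2=8
cmp $t3, 16  (cmp 8,16)
blt loop: taken
$t6=(-12)-12=-24
$t6=M[208]=7
$t6=7-15=-8
$t4=208+4=212
$t3=8+2=10
cmp $t3, 16  (cmp 10,16)
blt loop: taken
$t6=(-8)-12=-20
$t6=M[212]=8
$t6=8-15=-7
$t4=212+4=216
$t3=10+2=12
cmp $t3, 16  (cmp 12,16)
blt loop: taken
$t6=(-7)-12=-19
$t6=M[216]=28
$t6=28-15=13
$t4=216+4=220
$t3=12+2=14
cmp $t3, 16  (cmp 14,16)
blt loop: taken
$t6=13-12=1
$t6=M[220]=23
$t6=23-15=8
$t4=220+4=224
$t3=14+2=16
cmp $t3, 16  (cmp 16,16)
blt loop: not taken
$t6=8&15=8
sw $t6, (208) → M[208]=8
halt.
Total executed instructions: 48.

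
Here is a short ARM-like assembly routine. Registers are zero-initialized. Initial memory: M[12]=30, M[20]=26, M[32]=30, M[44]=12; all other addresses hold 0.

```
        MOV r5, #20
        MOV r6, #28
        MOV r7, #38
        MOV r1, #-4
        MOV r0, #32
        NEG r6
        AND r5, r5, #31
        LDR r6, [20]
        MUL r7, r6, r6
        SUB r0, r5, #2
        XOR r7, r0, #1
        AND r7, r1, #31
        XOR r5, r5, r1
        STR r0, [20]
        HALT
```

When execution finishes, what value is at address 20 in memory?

after MOV r5, #20: r5=20
after MOV r6, #28: r6=28
after MOV r7, #38: r7=38
after MOV r1, #-4: r1=-4
after MOV r0, #32: r0=32
after NEG r6: r6=-(28)=-28
after AND r5, r5, #31: r5=20&31=20
after LDR r6, [20]: r6=M[20]=26
after MUL r7, r6, r6: r7=26*26=676
after SUB r0, r5, #2: r0=20-2=18
after XOR r7, r0, #1: r7=18^1=19
after AND r7, r1, #31: r7=(-4)&31=28
after XOR r5, r5, r1: r5=20^(-4)=-24
STR r0, [20] → M[20]=18
halt.

18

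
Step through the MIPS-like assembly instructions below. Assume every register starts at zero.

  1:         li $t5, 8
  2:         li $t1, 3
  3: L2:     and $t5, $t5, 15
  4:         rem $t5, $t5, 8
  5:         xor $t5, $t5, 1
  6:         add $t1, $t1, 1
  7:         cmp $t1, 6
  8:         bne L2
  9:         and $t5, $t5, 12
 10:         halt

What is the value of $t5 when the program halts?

$t5=8
$t1=3
$t5=8&15=8
$t5=8%8=0
$t5=0^1=1
$t1=3+1=4
cmp $t1, 6  (cmp 4,6)
bne L2: taken
$t5=1&15=1
$t5=1%8=1
$t5=1^1=0
$t1=4+1=5
cmp $t1, 6  (cmp 5,6)
bne L2: taken
$t5=0&15=0
$t5=0%8=0
$t5=0^1=1
$t1=5+1=6
cmp $t1, 6  (cmp 6,6)
bne L2: not taken
$t5=1&12=0
halt.

0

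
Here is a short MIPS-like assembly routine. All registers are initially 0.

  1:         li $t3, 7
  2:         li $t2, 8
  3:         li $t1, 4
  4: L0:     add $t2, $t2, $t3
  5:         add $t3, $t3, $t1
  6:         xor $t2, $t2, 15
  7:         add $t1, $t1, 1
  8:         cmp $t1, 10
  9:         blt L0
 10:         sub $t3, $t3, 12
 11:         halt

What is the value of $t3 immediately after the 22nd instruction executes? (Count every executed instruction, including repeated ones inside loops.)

22

$t3=7
$t2=8
$t1=4
$t2=8+7=15
$t3=7+4=11
$t2=15^15=0
$t1=4+1=5
cmp $t1, 10  (cmp 5,10)
blt L0: taken
$t2=0+11=11
$t3=11+5=16
$t2=11^15=4
$t1=5+1=6
cmp $t1, 10  (cmp 6,10)
blt L0: taken
$t2=4+16=20
$t3=16+6=22
$t2=20^15=27
$t1=6+1=7
cmp $t1, 10  (cmp 7,10)
blt L0: taken
$t2=27+22=49
After step 22: $t3 = 22.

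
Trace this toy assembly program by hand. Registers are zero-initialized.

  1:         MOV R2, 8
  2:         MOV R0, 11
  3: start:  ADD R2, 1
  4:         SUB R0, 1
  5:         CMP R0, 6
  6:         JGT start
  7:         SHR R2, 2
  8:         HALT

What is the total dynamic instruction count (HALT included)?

after MOV R2, 8: R2=8
after MOV R0, 11: R0=11
after ADD R2, 1: R2=8+1=9
after SUB R0, 1: R0=11-1=10
CMP R0, 6  (cmp 10,6)
JGT start: taken
after ADD R2, 1: R2=9+1=10
after SUB R0, 1: R0=10-1=9
CMP R0, 6  (cmp 9,6)
JGT start: taken
after ADD R2, 1: R2=10+1=11
after SUB R0, 1: R0=9-1=8
CMP R0, 6  (cmp 8,6)
JGT start: taken
after ADD R2, 1: R2=11+1=12
after SUB R0, 1: R0=8-1=7
CMP R0, 6  (cmp 7,6)
JGT start: taken
after ADD R2, 1: R2=12+1=13
after SUB R0, 1: R0=7-1=6
CMP R0, 6  (cmp 6,6)
JGT start: not taken
after SHR R2, 2: R2=13>>2=3
halt.
Total executed instructions: 24.

24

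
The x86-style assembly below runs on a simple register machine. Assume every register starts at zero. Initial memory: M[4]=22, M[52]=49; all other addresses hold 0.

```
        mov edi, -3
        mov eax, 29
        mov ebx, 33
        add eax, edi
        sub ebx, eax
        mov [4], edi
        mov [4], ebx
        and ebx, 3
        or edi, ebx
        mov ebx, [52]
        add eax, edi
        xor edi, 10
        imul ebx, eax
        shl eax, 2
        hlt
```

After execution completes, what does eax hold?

mov edi, -3 → edi=-3
mov eax, 29 → eax=29
mov ebx, 33 → ebx=33
add eax, edi → eax=29+(-3)=26
sub ebx, eax → ebx=33-26=7
mov [4], edi → M[4]=-3
mov [4], ebx → M[4]=7
and ebx, 3 → ebx=7&3=3
or edi, ebx → edi=(-3)|3=-1
mov ebx, [52] → ebx=M[52]=49
add eax, edi → eax=26+(-1)=25
xor edi, 10 → edi=(-1)^10=-11
imul ebx, eax → ebx=49*25=1225
shl eax, 2 → eax=25<<2=100
halt.

100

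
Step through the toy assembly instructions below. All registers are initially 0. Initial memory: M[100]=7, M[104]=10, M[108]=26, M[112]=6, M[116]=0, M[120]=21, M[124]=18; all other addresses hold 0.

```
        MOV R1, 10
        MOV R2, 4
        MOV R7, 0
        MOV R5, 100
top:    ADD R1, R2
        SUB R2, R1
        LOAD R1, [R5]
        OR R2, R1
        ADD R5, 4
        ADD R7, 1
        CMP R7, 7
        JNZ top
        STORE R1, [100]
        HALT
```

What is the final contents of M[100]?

after MOV R1, 10: R1=10
after MOV R2, 4: R2=4
after MOV R7, 0: R7=0
after MOV R5, 100: R5=100
after ADD R1, R2: R1=10+4=14
after SUB R2, R1: R2=4-14=-10
after LOAD R1, [R5]: R1=M[100]=7
after OR R2, R1: R2=(-10)|7=-9
after ADD R5, 4: R5=100+4=104
after ADD R7, 1: R7=0+1=1
CMP R7, 7  (cmp 1,7)
JNZ top: taken
after ADD R1, R2: R1=7+(-9)=-2
after SUB R2, R1: R2=(-9)-(-2)=-7
after LOAD R1, [R5]: R1=M[104]=10
after OR R2, R1: R2=(-7)|10=-5
after ADD R5, 4: R5=104+4=108
after ADD R7, 1: R7=1+1=2
CMP R7, 7  (cmp 2,7)
JNZ top: taken
after ADD R1, R2: R1=10+(-5)=5
after SUB R2, R1: R2=(-5)-5=-10
after LOAD R1, [R5]: R1=M[108]=26
after OR R2, R1: R2=(-10)|26=-2
after ADD R5, 4: R5=108+4=112
after ADD R7, 1: R7=2+1=3
CMP R7, 7  (cmp 3,7)
JNZ top: taken
after ADD R1, R2: R1=26+(-2)=24
after SUB R2, R1: R2=(-2)-24=-26
after LOAD R1, [R5]: R1=M[112]=6
after OR R2, R1: R2=(-26)|6=-26
after ADD R5, 4: R5=112+4=116
after ADD R7, 1: R7=3+1=4
CMP R7, 7  (cmp 4,7)
JNZ top: taken
after ADD R1, R2: R1=6+(-26)=-20
after SUB R2, R1: R2=(-26)-(-20)=-6
after LOAD R1, [R5]: R1=M[116]=0
after OR R2, R1: R2=(-6)|0=-6
after ADD R5, 4: R5=116+4=120
after ADD R7, 1: R7=4+1=5
CMP R7, 7  (cmp 5,7)
JNZ top: taken
after ADD R1, R2: R1=0+(-6)=-6
after SUB R2, R1: R2=(-6)-(-6)=0
after LOAD R1, [R5]: R1=M[120]=21
after OR R2, R1: R2=0|21=21
after ADD R5, 4: R5=120+4=124
after ADD R7, 1: R7=5+1=6
CMP R7, 7  (cmp 6,7)
JNZ top: taken
after ADD R1, R2: R1=21+21=42
after SUB R2, R1: R2=21-42=-21
after LOAD R1, [R5]: R1=M[124]=18
after OR R2, R1: R2=(-21)|18=-5
after ADD R5, 4: R5=124+4=128
after ADD R7, 1: R7=6+1=7
CMP R7, 7  (cmp 7,7)
JNZ top: not taken
STORE R1, [100] → M[100]=18
halt.

18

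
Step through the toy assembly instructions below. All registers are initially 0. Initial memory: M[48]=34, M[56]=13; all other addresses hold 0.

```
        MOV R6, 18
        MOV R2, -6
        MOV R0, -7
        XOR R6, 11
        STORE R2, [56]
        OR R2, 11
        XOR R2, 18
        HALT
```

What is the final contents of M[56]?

-6

after MOV R6, 18: R6=18
after MOV R2, -6: R2=-6
after MOV R0, -7: R0=-7
after XOR R6, 11: R6=18^11=25
STORE R2, [56] → M[56]=-6
after OR R2, 11: R2=(-6)|11=-5
after XOR R2, 18: R2=(-5)^18=-23
halt.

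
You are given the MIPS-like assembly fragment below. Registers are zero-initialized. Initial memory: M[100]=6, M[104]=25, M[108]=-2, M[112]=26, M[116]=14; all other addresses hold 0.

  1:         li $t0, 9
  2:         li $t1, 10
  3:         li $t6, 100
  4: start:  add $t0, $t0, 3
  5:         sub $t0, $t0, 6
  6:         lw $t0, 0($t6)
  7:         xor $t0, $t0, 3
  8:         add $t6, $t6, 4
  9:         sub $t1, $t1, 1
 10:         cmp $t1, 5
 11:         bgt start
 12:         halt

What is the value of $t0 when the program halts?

13

$t0=9
$t1=10
$t6=100
$t0=9+3=12
$t0=12-6=6
$t0=M[100]=6
$t0=6^3=5
$t6=100+4=104
$t1=10-1=9
cmp $t1, 5  (cmp 9,5)
bgt start: taken
$t0=5+3=8
$t0=8-6=2
$t0=M[104]=25
$t0=25^3=26
$t6=104+4=108
$t1=9-1=8
cmp $t1, 5  (cmp 8,5)
bgt start: taken
$t0=26+3=29
$t0=29-6=23
$t0=M[108]=-2
$t0=(-2)^3=-3
$t6=108+4=112
$t1=8-1=7
cmp $t1, 5  (cmp 7,5)
bgt start: taken
$t0=(-3)+3=0
$t0=0-6=-6
$t0=M[112]=26
$t0=26^3=25
$t6=112+4=116
$t1=7-1=6
cmp $t1, 5  (cmp 6,5)
bgt start: taken
$t0=25+3=28
$t0=28-6=22
$t0=M[116]=14
$t0=14^3=13
$t6=116+4=120
$t1=6-1=5
cmp $t1, 5  (cmp 5,5)
bgt start: not taken
halt.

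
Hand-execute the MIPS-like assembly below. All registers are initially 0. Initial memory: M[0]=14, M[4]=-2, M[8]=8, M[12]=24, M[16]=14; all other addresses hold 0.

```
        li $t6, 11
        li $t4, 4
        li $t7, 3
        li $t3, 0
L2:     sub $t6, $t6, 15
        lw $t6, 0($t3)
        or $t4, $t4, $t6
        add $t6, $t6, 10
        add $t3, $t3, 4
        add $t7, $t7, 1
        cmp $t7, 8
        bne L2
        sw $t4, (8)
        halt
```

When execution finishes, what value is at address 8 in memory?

-2

$t6=11
$t4=4
$t7=3
$t3=0
$t6=11-15=-4
$t6=M[0]=14
$t4=4|14=14
$t6=14+10=24
$t3=0+4=4
$t7=3+1=4
cmp $t7, 8  (cmp 4,8)
bne L2: taken
$t6=24-15=9
$t6=M[4]=-2
$t4=14|(-2)=-2
$t6=(-2)+10=8
$t3=4+4=8
$t7=4+1=5
cmp $t7, 8  (cmp 5,8)
bne L2: taken
$t6=8-15=-7
$t6=M[8]=8
$t4=(-2)|8=-2
$t6=8+10=18
$t3=8+4=12
$t7=5+1=6
cmp $t7, 8  (cmp 6,8)
bne L2: taken
$t6=18-15=3
$t6=M[12]=24
$t4=(-2)|24=-2
$t6=24+10=34
$t3=12+4=16
$t7=6+1=7
cmp $t7, 8  (cmp 7,8)
bne L2: taken
$t6=34-15=19
$t6=M[16]=14
$t4=(-2)|14=-2
$t6=14+10=24
$t3=16+4=20
$t7=7+1=8
cmp $t7, 8  (cmp 8,8)
bne L2: not taken
sw $t4, (8) → M[8]=-2
halt.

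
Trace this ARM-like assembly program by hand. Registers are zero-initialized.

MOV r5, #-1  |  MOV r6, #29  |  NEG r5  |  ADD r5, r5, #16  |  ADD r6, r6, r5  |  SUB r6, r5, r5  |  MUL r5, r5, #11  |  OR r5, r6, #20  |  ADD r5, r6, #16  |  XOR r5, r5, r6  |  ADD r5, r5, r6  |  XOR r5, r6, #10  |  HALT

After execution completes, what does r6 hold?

0

after MOV r5, #-1: r5=-1
after MOV r6, #29: r6=29
after NEG r5: r5=-(-1)=1
after ADD r5, r5, #16: r5=1+16=17
after ADD r6, r6, r5: r6=29+17=46
after SUB r6, r5, r5: r6=17-17=0
after MUL r5, r5, #11: r5=17*11=187
after OR r5, r6, #20: r5=0|20=20
after ADD r5, r6, #16: r5=0+16=16
after XOR r5, r5, r6: r5=16^0=16
after ADD r5, r5, r6: r5=16+0=16
after XOR r5, r6, #10: r5=0^10=10
halt.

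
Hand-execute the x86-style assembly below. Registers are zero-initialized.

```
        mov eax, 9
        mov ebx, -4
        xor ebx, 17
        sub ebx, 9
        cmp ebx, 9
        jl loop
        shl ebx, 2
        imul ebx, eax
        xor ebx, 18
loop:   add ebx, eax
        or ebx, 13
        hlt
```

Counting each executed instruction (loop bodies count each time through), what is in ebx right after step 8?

-19

after mov eax, 9: eax=9
after mov ebx, -4: ebx=-4
after xor ebx, 17: ebx=(-4)^17=-19
after sub ebx, 9: ebx=(-19)-9=-28
cmp ebx, 9  (cmp -28,9)
jl loop: taken
after add ebx, eax: ebx=(-28)+9=-19
after or ebx, 13: ebx=(-19)|13=-19
After step 8: ebx = -19.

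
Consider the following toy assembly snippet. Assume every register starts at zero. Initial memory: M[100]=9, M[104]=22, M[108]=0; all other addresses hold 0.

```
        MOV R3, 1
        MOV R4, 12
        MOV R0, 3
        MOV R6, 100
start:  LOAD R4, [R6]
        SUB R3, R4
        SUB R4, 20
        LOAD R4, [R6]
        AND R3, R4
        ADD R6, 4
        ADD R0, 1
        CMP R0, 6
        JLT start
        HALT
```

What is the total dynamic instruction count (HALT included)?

R3=1
R4=12
R0=3
R6=100
R4=M[100]=9
R3=1-9=-8
R4=9-20=-11
R4=M[100]=9
R3=(-8)&9=8
R6=100+4=104
R0=3+1=4
CMP R0, 6  (cmp 4,6)
JLT start: taken
R4=M[104]=22
R3=8-22=-14
R4=22-20=2
R4=M[104]=22
R3=(-14)&22=18
R6=104+4=108
R0=4+1=5
CMP R0, 6  (cmp 5,6)
JLT start: taken
R4=M[108]=0
R3=18-0=18
R4=0-20=-20
R4=M[108]=0
R3=18&0=0
R6=108+4=112
R0=5+1=6
CMP R0, 6  (cmp 6,6)
JLT start: not taken
halt.
Total executed instructions: 32.

32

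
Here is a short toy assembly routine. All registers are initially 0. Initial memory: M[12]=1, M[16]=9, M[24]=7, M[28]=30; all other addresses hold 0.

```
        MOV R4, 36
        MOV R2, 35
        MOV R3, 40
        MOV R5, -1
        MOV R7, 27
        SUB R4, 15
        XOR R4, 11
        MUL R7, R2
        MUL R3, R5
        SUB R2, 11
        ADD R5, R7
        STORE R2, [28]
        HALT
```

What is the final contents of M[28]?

after MOV R4, 36: R4=36
after MOV R2, 35: R2=35
after MOV R3, 40: R3=40
after MOV R5, -1: R5=-1
after MOV R7, 27: R7=27
after SUB R4, 15: R4=36-15=21
after XOR R4, 11: R4=21^11=30
after MUL R7, R2: R7=27*35=945
after MUL R3, R5: R3=40*(-1)=-40
after SUB R2, 11: R2=35-11=24
after ADD R5, R7: R5=(-1)+945=944
STORE R2, [28] → M[28]=24
halt.

24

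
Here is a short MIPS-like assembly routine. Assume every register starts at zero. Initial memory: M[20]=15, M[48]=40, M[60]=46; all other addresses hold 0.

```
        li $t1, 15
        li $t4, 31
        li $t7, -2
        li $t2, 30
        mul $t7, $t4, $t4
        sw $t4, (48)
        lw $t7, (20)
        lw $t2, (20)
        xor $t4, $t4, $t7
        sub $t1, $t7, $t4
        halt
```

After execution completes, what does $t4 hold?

16

$t1=15
$t4=31
$t7=-2
$t2=30
$t7=31*31=961
sw $t4, (48) → M[48]=31
$t7=M[20]=15
$t2=M[20]=15
$t4=31^15=16
$t1=15-16=-1
halt.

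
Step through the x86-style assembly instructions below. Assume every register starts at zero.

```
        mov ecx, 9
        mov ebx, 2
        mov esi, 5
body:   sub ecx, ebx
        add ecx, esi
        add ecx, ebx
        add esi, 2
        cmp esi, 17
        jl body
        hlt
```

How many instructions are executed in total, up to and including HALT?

40

ecx=9
ebx=2
esi=5
ecx=9-2=7
ecx=7+5=12
ecx=12+2=14
esi=5+2=7
cmp esi, 17  (cmp 7,17)
jl body: taken
ecx=14-2=12
ecx=12+7=19
ecx=19+2=21
esi=7+2=9
cmp esi, 17  (cmp 9,17)
jl body: taken
ecx=21-2=19
ecx=19+9=28
ecx=28+2=30
esi=9+2=11
cmp esi, 17  (cmp 11,17)
jl body: taken
ecx=30-2=28
ecx=28+11=39
ecx=39+2=41
esi=11+2=13
cmp esi, 17  (cmp 13,17)
jl body: taken
ecx=41-2=39
ecx=39+13=52
ecx=52+2=54
esi=13+2=15
cmp esi, 17  (cmp 15,17)
jl body: taken
ecx=54-2=52
ecx=52+15=67
ecx=67+2=69
esi=15+2=17
cmp esi, 17  (cmp 17,17)
jl body: not taken
halt.
Total executed instructions: 40.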